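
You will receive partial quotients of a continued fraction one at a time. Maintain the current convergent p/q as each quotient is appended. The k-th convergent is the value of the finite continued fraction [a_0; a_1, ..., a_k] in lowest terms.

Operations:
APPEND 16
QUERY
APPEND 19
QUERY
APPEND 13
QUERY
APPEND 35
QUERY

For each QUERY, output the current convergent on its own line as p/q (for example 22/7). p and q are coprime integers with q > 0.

16/1
305/19
3981/248
139640/8699

APPEND 16: p_0 = 16·1 + 0 = 16, q_0 = 16·0 + 1 = 1 → 16/1
APPEND 19: p_1 = 19·16 + 1 = 305, q_1 = 19·1 + 0 = 19 → 305/19
APPEND 13: p_2 = 13·305 + 16 = 3981, q_2 = 13·19 + 1 = 248 → 3981/248
APPEND 35: p_3 = 35·3981 + 305 = 139640, q_3 = 35·248 + 19 = 8699 → 139640/8699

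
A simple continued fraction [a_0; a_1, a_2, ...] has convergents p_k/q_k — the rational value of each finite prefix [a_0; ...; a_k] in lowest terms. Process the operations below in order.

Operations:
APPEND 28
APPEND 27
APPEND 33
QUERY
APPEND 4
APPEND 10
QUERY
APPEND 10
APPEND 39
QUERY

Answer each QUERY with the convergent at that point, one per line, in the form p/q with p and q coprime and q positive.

25009/892
1032939/36842
407810076/14545427

APPEND 28: p_0 = 28·1 + 0 = 28, q_0 = 28·0 + 1 = 1 → 28/1
APPEND 27: p_1 = 27·28 + 1 = 757, q_1 = 27·1 + 0 = 27 → 757/27
APPEND 33: p_2 = 33·757 + 28 = 25009, q_2 = 33·27 + 1 = 892 → 25009/892
APPEND 4: p_3 = 4·25009 + 757 = 100793, q_3 = 4·892 + 27 = 3595 → 100793/3595
APPEND 10: p_4 = 10·100793 + 25009 = 1032939, q_4 = 10·3595 + 892 = 36842 → 1032939/36842
APPEND 10: p_5 = 10·1032939 + 100793 = 10430183, q_5 = 10·36842 + 3595 = 372015 → 10430183/372015
APPEND 39: p_6 = 39·10430183 + 1032939 = 407810076, q_6 = 39·372015 + 36842 = 14545427 → 407810076/14545427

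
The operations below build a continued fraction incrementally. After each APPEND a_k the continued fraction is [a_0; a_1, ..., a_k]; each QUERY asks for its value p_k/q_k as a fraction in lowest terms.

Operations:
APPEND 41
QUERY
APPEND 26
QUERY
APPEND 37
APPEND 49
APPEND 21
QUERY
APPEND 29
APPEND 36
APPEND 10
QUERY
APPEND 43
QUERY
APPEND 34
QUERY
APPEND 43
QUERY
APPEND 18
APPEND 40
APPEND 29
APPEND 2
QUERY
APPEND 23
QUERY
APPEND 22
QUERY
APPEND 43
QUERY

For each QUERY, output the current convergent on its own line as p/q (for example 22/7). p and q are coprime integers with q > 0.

APPEND 41: p_0 = 41·1 + 0 = 41, q_0 = 41·0 + 1 = 1 → 41/1
APPEND 26: p_1 = 26·41 + 1 = 1067, q_1 = 26·1 + 0 = 26 → 1067/26
APPEND 37: p_2 = 37·1067 + 41 = 39520, q_2 = 37·26 + 1 = 963 → 39520/963
APPEND 49: p_3 = 49·39520 + 1067 = 1937547, q_3 = 49·963 + 26 = 47213 → 1937547/47213
APPEND 21: p_4 = 21·1937547 + 39520 = 40728007, q_4 = 21·47213 + 963 = 992436 → 40728007/992436
APPEND 29: p_5 = 29·40728007 + 1937547 = 1183049750, q_5 = 29·992436 + 47213 = 28827857 → 1183049750/28827857
APPEND 36: p_6 = 36·1183049750 + 40728007 = 42630519007, q_6 = 36·28827857 + 992436 = 1038795288 → 42630519007/1038795288
APPEND 10: p_7 = 10·42630519007 + 1183049750 = 427488239820, q_7 = 10·1038795288 + 28827857 = 10416780737 → 427488239820/10416780737
APPEND 43: p_8 = 43·427488239820 + 42630519007 = 18424624831267, q_8 = 43·10416780737 + 1038795288 = 448960366979 → 18424624831267/448960366979
APPEND 34: p_9 = 34·18424624831267 + 427488239820 = 626864732502898, q_9 = 34·448960366979 + 10416780737 = 15275069258023 → 626864732502898/15275069258023
APPEND 43: p_10 = 43·626864732502898 + 18424624831267 = 26973608122455881, q_10 = 43·15275069258023 + 448960366979 = 657276938461968 → 26973608122455881/657276938461968
APPEND 18: p_11 = 18·26973608122455881 + 626864732502898 = 486151810936708756, q_11 = 18·657276938461968 + 15275069258023 = 11846259961573447 → 486151810936708756/11846259961573447
APPEND 40: p_12 = 40·486151810936708756 + 26973608122455881 = 19473046045590806121, q_12 = 40·11846259961573447 + 657276938461968 = 474507675401399848 → 19473046045590806121/474507675401399848
APPEND 29: p_13 = 29·19473046045590806121 + 486151810936708756 = 565204487133070086265, q_13 = 29·474507675401399848 + 11846259961573447 = 13772568846602169039 → 565204487133070086265/13772568846602169039
APPEND 2: p_14 = 2·565204487133070086265 + 19473046045590806121 = 1149882020311730978651, q_14 = 2·13772568846602169039 + 474507675401399848 = 28019645368605737926 → 1149882020311730978651/28019645368605737926
APPEND 23: p_15 = 23·1149882020311730978651 + 565204487133070086265 = 27012490954302882595238, q_15 = 23·28019645368605737926 + 13772568846602169039 = 658224412324534141337 → 27012490954302882595238/658224412324534141337
APPEND 22: p_16 = 22·27012490954302882595238 + 1149882020311730978651 = 595424683014975148073887, q_16 = 22·658224412324534141337 + 28019645368605737926 = 14508956716508356847340 → 595424683014975148073887/14508956716508356847340
APPEND 43: p_17 = 43·595424683014975148073887 + 27012490954302882595238 = 25630273860598234249772379, q_17 = 43·14508956716508356847340 + 658224412324534141337 = 624543363222183878576957 → 25630273860598234249772379/624543363222183878576957

41/1
1067/26
40728007/992436
427488239820/10416780737
18424624831267/448960366979
626864732502898/15275069258023
26973608122455881/657276938461968
1149882020311730978651/28019645368605737926
27012490954302882595238/658224412324534141337
595424683014975148073887/14508956716508356847340
25630273860598234249772379/624543363222183878576957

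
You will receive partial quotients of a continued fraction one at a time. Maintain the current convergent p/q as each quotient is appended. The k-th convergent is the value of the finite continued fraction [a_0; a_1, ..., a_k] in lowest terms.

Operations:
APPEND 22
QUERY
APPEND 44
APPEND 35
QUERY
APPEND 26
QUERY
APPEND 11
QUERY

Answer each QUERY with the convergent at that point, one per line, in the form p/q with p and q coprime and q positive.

APPEND 22: p_0 = 22·1 + 0 = 22, q_0 = 22·0 + 1 = 1 → 22/1
APPEND 44: p_1 = 44·22 + 1 = 969, q_1 = 44·1 + 0 = 44 → 969/44
APPEND 35: p_2 = 35·969 + 22 = 33937, q_2 = 35·44 + 1 = 1541 → 33937/1541
APPEND 26: p_3 = 26·33937 + 969 = 883331, q_3 = 26·1541 + 44 = 40110 → 883331/40110
APPEND 11: p_4 = 11·883331 + 33937 = 9750578, q_4 = 11·40110 + 1541 = 442751 → 9750578/442751

22/1
33937/1541
883331/40110
9750578/442751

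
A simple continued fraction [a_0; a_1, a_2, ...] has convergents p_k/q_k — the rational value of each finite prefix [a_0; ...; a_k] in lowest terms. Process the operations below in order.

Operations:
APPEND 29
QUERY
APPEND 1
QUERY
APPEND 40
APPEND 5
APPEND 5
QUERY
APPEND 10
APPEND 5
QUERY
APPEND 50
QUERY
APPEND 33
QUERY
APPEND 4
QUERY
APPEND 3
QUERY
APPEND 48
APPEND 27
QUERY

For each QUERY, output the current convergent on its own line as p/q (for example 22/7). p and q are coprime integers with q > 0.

29/1
30/1
32104/1071
1668179/55651
83736165/2793466
2764961624/92240029
11143582661/371753582
36195709607/1207500775
47246712092126/1576165851889

APPEND 29: p_0 = 29·1 + 0 = 29, q_0 = 29·0 + 1 = 1 → 29/1
APPEND 1: p_1 = 1·29 + 1 = 30, q_1 = 1·1 + 0 = 1 → 30/1
APPEND 40: p_2 = 40·30 + 29 = 1229, q_2 = 40·1 + 1 = 41 → 1229/41
APPEND 5: p_3 = 5·1229 + 30 = 6175, q_3 = 5·41 + 1 = 206 → 6175/206
APPEND 5: p_4 = 5·6175 + 1229 = 32104, q_4 = 5·206 + 41 = 1071 → 32104/1071
APPEND 10: p_5 = 10·32104 + 6175 = 327215, q_5 = 10·1071 + 206 = 10916 → 327215/10916
APPEND 5: p_6 = 5·327215 + 32104 = 1668179, q_6 = 5·10916 + 1071 = 55651 → 1668179/55651
APPEND 50: p_7 = 50·1668179 + 327215 = 83736165, q_7 = 50·55651 + 10916 = 2793466 → 83736165/2793466
APPEND 33: p_8 = 33·83736165 + 1668179 = 2764961624, q_8 = 33·2793466 + 55651 = 92240029 → 2764961624/92240029
APPEND 4: p_9 = 4·2764961624 + 83736165 = 11143582661, q_9 = 4·92240029 + 2793466 = 371753582 → 11143582661/371753582
APPEND 3: p_10 = 3·11143582661 + 2764961624 = 36195709607, q_10 = 3·371753582 + 92240029 = 1207500775 → 36195709607/1207500775
APPEND 48: p_11 = 48·36195709607 + 11143582661 = 1748537643797, q_11 = 48·1207500775 + 371753582 = 58331790782 → 1748537643797/58331790782
APPEND 27: p_12 = 27·1748537643797 + 36195709607 = 47246712092126, q_12 = 27·58331790782 + 1207500775 = 1576165851889 → 47246712092126/1576165851889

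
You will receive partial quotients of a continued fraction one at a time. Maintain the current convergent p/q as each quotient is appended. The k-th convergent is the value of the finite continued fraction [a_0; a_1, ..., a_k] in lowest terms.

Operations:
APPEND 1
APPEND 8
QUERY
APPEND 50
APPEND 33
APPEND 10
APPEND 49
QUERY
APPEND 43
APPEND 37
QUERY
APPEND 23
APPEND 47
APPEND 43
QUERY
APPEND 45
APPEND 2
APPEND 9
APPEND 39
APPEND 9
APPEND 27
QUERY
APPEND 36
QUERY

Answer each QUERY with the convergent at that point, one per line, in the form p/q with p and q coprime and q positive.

9/8
7334071/6520980
11681367759/10386314167
544393957979019/484039779830605
4502999227893073648394/4003774698268695471135
162274068366641818020373/144283571066806481211841

APPEND 1: p_0 = 1·1 + 0 = 1, q_0 = 1·0 + 1 = 1 → 1/1
APPEND 8: p_1 = 8·1 + 1 = 9, q_1 = 8·1 + 0 = 8 → 9/8
APPEND 50: p_2 = 50·9 + 1 = 451, q_2 = 50·8 + 1 = 401 → 451/401
APPEND 33: p_3 = 33·451 + 9 = 14892, q_3 = 33·401 + 8 = 13241 → 14892/13241
APPEND 10: p_4 = 10·14892 + 451 = 149371, q_4 = 10·13241 + 401 = 132811 → 149371/132811
APPEND 49: p_5 = 49·149371 + 14892 = 7334071, q_5 = 49·132811 + 13241 = 6520980 → 7334071/6520980
APPEND 43: p_6 = 43·7334071 + 149371 = 315514424, q_6 = 43·6520980 + 132811 = 280534951 → 315514424/280534951
APPEND 37: p_7 = 37·315514424 + 7334071 = 11681367759, q_7 = 37·280534951 + 6520980 = 10386314167 → 11681367759/10386314167
APPEND 23: p_8 = 23·11681367759 + 315514424 = 268986972881, q_8 = 23·10386314167 + 280534951 = 239165760792 → 268986972881/239165760792
APPEND 47: p_9 = 47·268986972881 + 11681367759 = 12654069093166, q_9 = 47·239165760792 + 10386314167 = 11251177071391 → 12654069093166/11251177071391
APPEND 43: p_10 = 43·12654069093166 + 268986972881 = 544393957979019, q_10 = 43·11251177071391 + 239165760792 = 484039779830605 → 544393957979019/484039779830605
APPEND 45: p_11 = 45·544393957979019 + 12654069093166 = 24510382178149021, q_11 = 45·484039779830605 + 11251177071391 = 21793041269448616 → 24510382178149021/21793041269448616
APPEND 2: p_12 = 2·24510382178149021 + 544393957979019 = 49565158314277061, q_12 = 2·21793041269448616 + 484039779830605 = 44070122318727837 → 49565158314277061/44070122318727837
APPEND 9: p_13 = 9·49565158314277061 + 24510382178149021 = 470596807006642570, q_13 = 9·44070122318727837 + 21793041269448616 = 418424142137999149 → 470596807006642570/418424142137999149
APPEND 39: p_14 = 39·470596807006642570 + 49565158314277061 = 18402840631573337291, q_14 = 39·418424142137999149 + 44070122318727837 = 16362611665700694648 → 18402840631573337291/16362611665700694648
APPEND 9: p_15 = 9·18402840631573337291 + 470596807006642570 = 166096162491166678189, q_15 = 9·16362611665700694648 + 418424142137999149 = 147681929133444250981 → 166096162491166678189/147681929133444250981
APPEND 27: p_16 = 27·166096162491166678189 + 18402840631573337291 = 4502999227893073648394, q_16 = 27·147681929133444250981 + 16362611665700694648 = 4003774698268695471135 → 4502999227893073648394/4003774698268695471135
APPEND 36: p_17 = 36·4502999227893073648394 + 166096162491166678189 = 162274068366641818020373, q_17 = 36·4003774698268695471135 + 147681929133444250981 = 144283571066806481211841 → 162274068366641818020373/144283571066806481211841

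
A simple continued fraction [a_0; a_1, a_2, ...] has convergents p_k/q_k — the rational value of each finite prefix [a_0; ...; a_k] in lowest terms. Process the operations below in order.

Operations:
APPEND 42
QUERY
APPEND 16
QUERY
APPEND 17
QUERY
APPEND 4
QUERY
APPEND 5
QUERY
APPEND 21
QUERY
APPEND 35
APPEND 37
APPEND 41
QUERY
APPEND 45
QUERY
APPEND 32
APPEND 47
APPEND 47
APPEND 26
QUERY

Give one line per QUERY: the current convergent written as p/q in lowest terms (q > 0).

42/1
673/16
11483/273
46605/1108
244508/5813
5181273/123181
275864629827/6558481085
12420632318819/295291506482
22887800268859752382/544140817308514549

APPEND 42: p_0 = 42·1 + 0 = 42, q_0 = 42·0 + 1 = 1 → 42/1
APPEND 16: p_1 = 16·42 + 1 = 673, q_1 = 16·1 + 0 = 16 → 673/16
APPEND 17: p_2 = 17·673 + 42 = 11483, q_2 = 17·16 + 1 = 273 → 11483/273
APPEND 4: p_3 = 4·11483 + 673 = 46605, q_3 = 4·273 + 16 = 1108 → 46605/1108
APPEND 5: p_4 = 5·46605 + 11483 = 244508, q_4 = 5·1108 + 273 = 5813 → 244508/5813
APPEND 21: p_5 = 21·244508 + 46605 = 5181273, q_5 = 21·5813 + 1108 = 123181 → 5181273/123181
APPEND 35: p_6 = 35·5181273 + 244508 = 181589063, q_6 = 35·123181 + 5813 = 4317148 → 181589063/4317148
APPEND 37: p_7 = 37·181589063 + 5181273 = 6723976604, q_7 = 37·4317148 + 123181 = 159857657 → 6723976604/159857657
APPEND 41: p_8 = 41·6723976604 + 181589063 = 275864629827, q_8 = 41·159857657 + 4317148 = 6558481085 → 275864629827/6558481085
APPEND 45: p_9 = 45·275864629827 + 6723976604 = 12420632318819, q_9 = 45·6558481085 + 159857657 = 295291506482 → 12420632318819/295291506482
APPEND 32: p_10 = 32·12420632318819 + 275864629827 = 397736098832035, q_10 = 32·295291506482 + 6558481085 = 9455886688509 → 397736098832035/9455886688509
APPEND 47: p_11 = 47·397736098832035 + 12420632318819 = 18706017277424464, q_11 = 47·9455886688509 + 295291506482 = 444721965866405 → 18706017277424464/444721965866405
APPEND 47: p_12 = 47·18706017277424464 + 397736098832035 = 879580548137781843, q_12 = 47·444721965866405 + 9455886688509 = 20911388282409544 → 879580548137781843/20911388282409544
APPEND 26: p_13 = 26·879580548137781843 + 18706017277424464 = 22887800268859752382, q_13 = 26·20911388282409544 + 444721965866405 = 544140817308514549 → 22887800268859752382/544140817308514549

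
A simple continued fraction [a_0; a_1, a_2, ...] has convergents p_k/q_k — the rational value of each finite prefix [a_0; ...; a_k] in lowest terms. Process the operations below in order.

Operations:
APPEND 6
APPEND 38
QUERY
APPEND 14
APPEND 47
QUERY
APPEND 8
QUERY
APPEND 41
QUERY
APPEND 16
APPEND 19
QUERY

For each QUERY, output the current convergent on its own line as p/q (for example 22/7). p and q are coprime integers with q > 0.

APPEND 6: p_0 = 6·1 + 0 = 6, q_0 = 6·0 + 1 = 1 → 6/1
APPEND 38: p_1 = 38·6 + 1 = 229, q_1 = 38·1 + 0 = 38 → 229/38
APPEND 14: p_2 = 14·229 + 6 = 3212, q_2 = 14·38 + 1 = 533 → 3212/533
APPEND 47: p_3 = 47·3212 + 229 = 151193, q_3 = 47·533 + 38 = 25089 → 151193/25089
APPEND 8: p_4 = 8·151193 + 3212 = 1212756, q_4 = 8·25089 + 533 = 201245 → 1212756/201245
APPEND 41: p_5 = 41·1212756 + 151193 = 49874189, q_5 = 41·201245 + 25089 = 8276134 → 49874189/8276134
APPEND 16: p_6 = 16·49874189 + 1212756 = 799199780, q_6 = 16·8276134 + 201245 = 132619389 → 799199780/132619389
APPEND 19: p_7 = 19·799199780 + 49874189 = 15234670009, q_7 = 19·132619389 + 8276134 = 2528044525 → 15234670009/2528044525

229/38
151193/25089
1212756/201245
49874189/8276134
15234670009/2528044525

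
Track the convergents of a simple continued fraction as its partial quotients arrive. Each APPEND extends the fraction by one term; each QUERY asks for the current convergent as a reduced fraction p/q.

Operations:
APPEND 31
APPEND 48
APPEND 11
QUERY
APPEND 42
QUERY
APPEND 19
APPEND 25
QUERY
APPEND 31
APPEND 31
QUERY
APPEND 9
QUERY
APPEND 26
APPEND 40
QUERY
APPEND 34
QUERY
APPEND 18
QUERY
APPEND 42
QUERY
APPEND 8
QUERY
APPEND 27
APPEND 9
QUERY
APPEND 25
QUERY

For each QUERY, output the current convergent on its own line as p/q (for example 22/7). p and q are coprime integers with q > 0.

16410/529
690709/22266
329187734/10611841
317085936419/10221722115
2863991387406/92324889689
2994098471746406/96519079050849
101874128901386779/3284059356582895
1836728418696708428/59209587497542959
77244467714163140755/2490086734253387173
619792470132001834468/19979903461524640343
151924562921635915876987/4897507225220292728249
3814925714202176109596066/122979628110702736882659

APPEND 31: p_0 = 31·1 + 0 = 31, q_0 = 31·0 + 1 = 1 → 31/1
APPEND 48: p_1 = 48·31 + 1 = 1489, q_1 = 48·1 + 0 = 48 → 1489/48
APPEND 11: p_2 = 11·1489 + 31 = 16410, q_2 = 11·48 + 1 = 529 → 16410/529
APPEND 42: p_3 = 42·16410 + 1489 = 690709, q_3 = 42·529 + 48 = 22266 → 690709/22266
APPEND 19: p_4 = 19·690709 + 16410 = 13139881, q_4 = 19·22266 + 529 = 423583 → 13139881/423583
APPEND 25: p_5 = 25·13139881 + 690709 = 329187734, q_5 = 25·423583 + 22266 = 10611841 → 329187734/10611841
APPEND 31: p_6 = 31·329187734 + 13139881 = 10217959635, q_6 = 31·10611841 + 423583 = 329390654 → 10217959635/329390654
APPEND 31: p_7 = 31·10217959635 + 329187734 = 317085936419, q_7 = 31·329390654 + 10611841 = 10221722115 → 317085936419/10221722115
APPEND 9: p_8 = 9·317085936419 + 10217959635 = 2863991387406, q_8 = 9·10221722115 + 329390654 = 92324889689 → 2863991387406/92324889689
APPEND 26: p_9 = 26·2863991387406 + 317085936419 = 74780862008975, q_9 = 26·92324889689 + 10221722115 = 2410668854029 → 74780862008975/2410668854029
APPEND 40: p_10 = 40·74780862008975 + 2863991387406 = 2994098471746406, q_10 = 40·2410668854029 + 92324889689 = 96519079050849 → 2994098471746406/96519079050849
APPEND 34: p_11 = 34·2994098471746406 + 74780862008975 = 101874128901386779, q_11 = 34·96519079050849 + 2410668854029 = 3284059356582895 → 101874128901386779/3284059356582895
APPEND 18: p_12 = 18·101874128901386779 + 2994098471746406 = 1836728418696708428, q_12 = 18·3284059356582895 + 96519079050849 = 59209587497542959 → 1836728418696708428/59209587497542959
APPEND 42: p_13 = 42·1836728418696708428 + 101874128901386779 = 77244467714163140755, q_13 = 42·59209587497542959 + 3284059356582895 = 2490086734253387173 → 77244467714163140755/2490086734253387173
APPEND 8: p_14 = 8·77244467714163140755 + 1836728418696708428 = 619792470132001834468, q_14 = 8·2490086734253387173 + 59209587497542959 = 19979903461524640343 → 619792470132001834468/19979903461524640343
APPEND 27: p_15 = 27·619792470132001834468 + 77244467714163140755 = 16811641161278212671391, q_15 = 27·19979903461524640343 + 2490086734253387173 = 541947480195418676434 → 16811641161278212671391/541947480195418676434
APPEND 9: p_16 = 9·16811641161278212671391 + 619792470132001834468 = 151924562921635915876987, q_16 = 9·541947480195418676434 + 19979903461524640343 = 4897507225220292728249 → 151924562921635915876987/4897507225220292728249
APPEND 25: p_17 = 25·151924562921635915876987 + 16811641161278212671391 = 3814925714202176109596066, q_17 = 25·4897507225220292728249 + 541947480195418676434 = 122979628110702736882659 → 3814925714202176109596066/122979628110702736882659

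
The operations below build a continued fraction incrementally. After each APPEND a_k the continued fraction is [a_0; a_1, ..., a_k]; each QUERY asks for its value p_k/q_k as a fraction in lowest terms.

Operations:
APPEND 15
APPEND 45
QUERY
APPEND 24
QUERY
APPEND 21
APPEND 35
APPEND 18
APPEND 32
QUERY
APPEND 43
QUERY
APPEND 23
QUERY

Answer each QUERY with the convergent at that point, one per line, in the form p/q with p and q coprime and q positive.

676/45
16239/1081
6920834668/460707079
297811792571/19824776581
6856592063801/456430568442

APPEND 15: p_0 = 15·1 + 0 = 15, q_0 = 15·0 + 1 = 1 → 15/1
APPEND 45: p_1 = 45·15 + 1 = 676, q_1 = 45·1 + 0 = 45 → 676/45
APPEND 24: p_2 = 24·676 + 15 = 16239, q_2 = 24·45 + 1 = 1081 → 16239/1081
APPEND 21: p_3 = 21·16239 + 676 = 341695, q_3 = 21·1081 + 45 = 22746 → 341695/22746
APPEND 35: p_4 = 35·341695 + 16239 = 11975564, q_4 = 35·22746 + 1081 = 797191 → 11975564/797191
APPEND 18: p_5 = 18·11975564 + 341695 = 215901847, q_5 = 18·797191 + 22746 = 14372184 → 215901847/14372184
APPEND 32: p_6 = 32·215901847 + 11975564 = 6920834668, q_6 = 32·14372184 + 797191 = 460707079 → 6920834668/460707079
APPEND 43: p_7 = 43·6920834668 + 215901847 = 297811792571, q_7 = 43·460707079 + 14372184 = 19824776581 → 297811792571/19824776581
APPEND 23: p_8 = 23·297811792571 + 6920834668 = 6856592063801, q_8 = 23·19824776581 + 460707079 = 456430568442 → 6856592063801/456430568442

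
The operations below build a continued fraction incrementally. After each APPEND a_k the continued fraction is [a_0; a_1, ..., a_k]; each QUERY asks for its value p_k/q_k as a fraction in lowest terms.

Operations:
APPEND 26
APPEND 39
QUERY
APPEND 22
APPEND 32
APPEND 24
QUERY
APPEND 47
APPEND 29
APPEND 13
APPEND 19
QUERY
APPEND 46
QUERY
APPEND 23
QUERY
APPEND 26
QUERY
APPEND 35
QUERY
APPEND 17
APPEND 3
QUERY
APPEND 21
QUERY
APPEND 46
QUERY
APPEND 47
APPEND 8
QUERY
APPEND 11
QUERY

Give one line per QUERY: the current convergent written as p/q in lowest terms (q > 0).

1015/39
17216124/661507
5844272707337/224558518852
269142900807944/10341463205351
6196130991290049/238078212241925
161368548674349218/6200374981495401
5654095334593512679/217251202564580960
294497063044885706962/11315663658302696123
6280719313179363910963/241328407642935990304
289207585469295625611260/11112422415233358250107
109081505476429885766732724/4191313877804119548212771
1213495597477098817201700147/46626977837768925804085814

APPEND 26: p_0 = 26·1 + 0 = 26, q_0 = 26·0 + 1 = 1 → 26/1
APPEND 39: p_1 = 39·26 + 1 = 1015, q_1 = 39·1 + 0 = 39 → 1015/39
APPEND 22: p_2 = 22·1015 + 26 = 22356, q_2 = 22·39 + 1 = 859 → 22356/859
APPEND 32: p_3 = 32·22356 + 1015 = 716407, q_3 = 32·859 + 39 = 27527 → 716407/27527
APPEND 24: p_4 = 24·716407 + 22356 = 17216124, q_4 = 24·27527 + 859 = 661507 → 17216124/661507
APPEND 47: p_5 = 47·17216124 + 716407 = 809874235, q_5 = 47·661507 + 27527 = 31118356 → 809874235/31118356
APPEND 29: p_6 = 29·809874235 + 17216124 = 23503568939, q_6 = 29·31118356 + 661507 = 903093831 → 23503568939/903093831
APPEND 13: p_7 = 13·23503568939 + 809874235 = 306356270442, q_7 = 13·903093831 + 31118356 = 11771338159 → 306356270442/11771338159
APPEND 19: p_8 = 19·306356270442 + 23503568939 = 5844272707337, q_8 = 19·11771338159 + 903093831 = 224558518852 → 5844272707337/224558518852
APPEND 46: p_9 = 46·5844272707337 + 306356270442 = 269142900807944, q_9 = 46·224558518852 + 11771338159 = 10341463205351 → 269142900807944/10341463205351
APPEND 23: p_10 = 23·269142900807944 + 5844272707337 = 6196130991290049, q_10 = 23·10341463205351 + 224558518852 = 238078212241925 → 6196130991290049/238078212241925
APPEND 26: p_11 = 26·6196130991290049 + 269142900807944 = 161368548674349218, q_11 = 26·238078212241925 + 10341463205351 = 6200374981495401 → 161368548674349218/6200374981495401
APPEND 35: p_12 = 35·161368548674349218 + 6196130991290049 = 5654095334593512679, q_12 = 35·6200374981495401 + 238078212241925 = 217251202564580960 → 5654095334593512679/217251202564580960
APPEND 17: p_13 = 17·5654095334593512679 + 161368548674349218 = 96280989236764064761, q_13 = 17·217251202564580960 + 6200374981495401 = 3699470818579371721 → 96280989236764064761/3699470818579371721
APPEND 3: p_14 = 3·96280989236764064761 + 5654095334593512679 = 294497063044885706962, q_14 = 3·3699470818579371721 + 217251202564580960 = 11315663658302696123 → 294497063044885706962/11315663658302696123
APPEND 21: p_15 = 21·294497063044885706962 + 96280989236764064761 = 6280719313179363910963, q_15 = 21·11315663658302696123 + 3699470818579371721 = 241328407642935990304 → 6280719313179363910963/241328407642935990304
APPEND 46: p_16 = 46·6280719313179363910963 + 294497063044885706962 = 289207585469295625611260, q_16 = 46·241328407642935990304 + 11315663658302696123 = 11112422415233358250107 → 289207585469295625611260/11112422415233358250107
APPEND 47: p_17 = 47·289207585469295625611260 + 6280719313179363910963 = 13599037236370073767640183, q_17 = 47·11112422415233358250107 + 241328407642935990304 = 522525181923610773745333 → 13599037236370073767640183/522525181923610773745333
APPEND 8: p_18 = 8·13599037236370073767640183 + 289207585469295625611260 = 109081505476429885766732724, q_18 = 8·522525181923610773745333 + 11112422415233358250107 = 4191313877804119548212771 → 109081505476429885766732724/4191313877804119548212771
APPEND 11: p_19 = 11·109081505476429885766732724 + 13599037236370073767640183 = 1213495597477098817201700147, q_19 = 11·4191313877804119548212771 + 522525181923610773745333 = 46626977837768925804085814 → 1213495597477098817201700147/46626977837768925804085814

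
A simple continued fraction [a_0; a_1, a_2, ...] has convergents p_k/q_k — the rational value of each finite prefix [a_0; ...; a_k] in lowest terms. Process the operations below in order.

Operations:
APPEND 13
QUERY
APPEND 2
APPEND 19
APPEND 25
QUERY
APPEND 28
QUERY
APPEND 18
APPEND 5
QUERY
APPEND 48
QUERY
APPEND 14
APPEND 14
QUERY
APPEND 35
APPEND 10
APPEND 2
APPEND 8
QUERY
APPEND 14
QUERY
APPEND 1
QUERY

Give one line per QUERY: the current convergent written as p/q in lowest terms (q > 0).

APPEND 13: p_0 = 13·1 + 0 = 13, q_0 = 13·0 + 1 = 1 → 13/1
APPEND 2: p_1 = 2·13 + 1 = 27, q_1 = 2·1 + 0 = 2 → 27/2
APPEND 19: p_2 = 19·27 + 13 = 526, q_2 = 19·2 + 1 = 39 → 526/39
APPEND 25: p_3 = 25·526 + 27 = 13177, q_3 = 25·39 + 2 = 977 → 13177/977
APPEND 28: p_4 = 28·13177 + 526 = 369482, q_4 = 28·977 + 39 = 27395 → 369482/27395
APPEND 18: p_5 = 18·369482 + 13177 = 6663853, q_5 = 18·27395 + 977 = 494087 → 6663853/494087
APPEND 5: p_6 = 5·6663853 + 369482 = 33688747, q_6 = 5·494087 + 27395 = 2497830 → 33688747/2497830
APPEND 48: p_7 = 48·33688747 + 6663853 = 1623723709, q_7 = 48·2497830 + 494087 = 120389927 → 1623723709/120389927
APPEND 14: p_8 = 14·1623723709 + 33688747 = 22765820673, q_8 = 14·120389927 + 2497830 = 1687956808 → 22765820673/1687956808
APPEND 14: p_9 = 14·22765820673 + 1623723709 = 320345213131, q_9 = 14·1687956808 + 120389927 = 23751785239 → 320345213131/23751785239
APPEND 35: p_10 = 35·320345213131 + 22765820673 = 11234848280258, q_10 = 35·23751785239 + 1687956808 = 833000440173 → 11234848280258/833000440173
APPEND 10: p_11 = 10·11234848280258 + 320345213131 = 112668828015711, q_11 = 10·833000440173 + 23751785239 = 8353756186969 → 112668828015711/8353756186969
APPEND 2: p_12 = 2·112668828015711 + 11234848280258 = 236572504311680, q_12 = 2·8353756186969 + 833000440173 = 17540512814111 → 236572504311680/17540512814111
APPEND 8: p_13 = 8·236572504311680 + 112668828015711 = 2005248862509151, q_13 = 8·17540512814111 + 8353756186969 = 148677858699857 → 2005248862509151/148677858699857
APPEND 14: p_14 = 14·2005248862509151 + 236572504311680 = 28310056579439794, q_14 = 14·148677858699857 + 17540512814111 = 2099030534612109 → 28310056579439794/2099030534612109
APPEND 1: p_15 = 1·28310056579439794 + 2005248862509151 = 30315305441948945, q_15 = 1·2099030534612109 + 148677858699857 = 2247708393311966 → 30315305441948945/2247708393311966

13/1
13177/977
369482/27395
33688747/2497830
1623723709/120389927
320345213131/23751785239
2005248862509151/148677858699857
28310056579439794/2099030534612109
30315305441948945/2247708393311966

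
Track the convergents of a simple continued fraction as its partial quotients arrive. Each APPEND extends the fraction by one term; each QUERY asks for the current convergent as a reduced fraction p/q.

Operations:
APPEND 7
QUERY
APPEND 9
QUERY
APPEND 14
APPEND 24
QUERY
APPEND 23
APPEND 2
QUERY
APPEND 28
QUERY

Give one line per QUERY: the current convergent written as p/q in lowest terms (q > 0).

7/1
64/9
21736/3057
1023398/143933
29155975/4100562

APPEND 7: p_0 = 7·1 + 0 = 7, q_0 = 7·0 + 1 = 1 → 7/1
APPEND 9: p_1 = 9·7 + 1 = 64, q_1 = 9·1 + 0 = 9 → 64/9
APPEND 14: p_2 = 14·64 + 7 = 903, q_2 = 14·9 + 1 = 127 → 903/127
APPEND 24: p_3 = 24·903 + 64 = 21736, q_3 = 24·127 + 9 = 3057 → 21736/3057
APPEND 23: p_4 = 23·21736 + 903 = 500831, q_4 = 23·3057 + 127 = 70438 → 500831/70438
APPEND 2: p_5 = 2·500831 + 21736 = 1023398, q_5 = 2·70438 + 3057 = 143933 → 1023398/143933
APPEND 28: p_6 = 28·1023398 + 500831 = 29155975, q_6 = 28·143933 + 70438 = 4100562 → 29155975/4100562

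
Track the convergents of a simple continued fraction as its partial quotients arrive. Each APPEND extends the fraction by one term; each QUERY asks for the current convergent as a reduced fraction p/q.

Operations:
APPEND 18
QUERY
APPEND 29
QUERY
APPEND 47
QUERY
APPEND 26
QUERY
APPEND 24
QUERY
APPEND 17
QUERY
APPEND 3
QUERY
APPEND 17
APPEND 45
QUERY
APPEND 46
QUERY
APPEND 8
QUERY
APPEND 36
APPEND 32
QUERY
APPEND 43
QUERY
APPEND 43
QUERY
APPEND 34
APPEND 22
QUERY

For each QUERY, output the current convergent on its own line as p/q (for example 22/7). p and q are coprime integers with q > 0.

APPEND 18: p_0 = 18·1 + 0 = 18, q_0 = 18·0 + 1 = 1 → 18/1
APPEND 29: p_1 = 29·18 + 1 = 523, q_1 = 29·1 + 0 = 29 → 523/29
APPEND 47: p_2 = 47·523 + 18 = 24599, q_2 = 47·29 + 1 = 1364 → 24599/1364
APPEND 26: p_3 = 26·24599 + 523 = 640097, q_3 = 26·1364 + 29 = 35493 → 640097/35493
APPEND 24: p_4 = 24·640097 + 24599 = 15386927, q_4 = 24·35493 + 1364 = 853196 → 15386927/853196
APPEND 17: p_5 = 17·15386927 + 640097 = 262217856, q_5 = 17·853196 + 35493 = 14539825 → 262217856/14539825
APPEND 3: p_6 = 3·262217856 + 15386927 = 802040495, q_6 = 3·14539825 + 853196 = 44472671 → 802040495/44472671
APPEND 17: p_7 = 17·802040495 + 262217856 = 13896906271, q_7 = 17·44472671 + 14539825 = 770575232 → 13896906271/770575232
APPEND 45: p_8 = 45·13896906271 + 802040495 = 626162822690, q_8 = 45·770575232 + 44472671 = 34720358111 → 626162822690/34720358111
APPEND 46: p_9 = 46·626162822690 + 13896906271 = 28817386750011, q_9 = 46·34720358111 + 770575232 = 1597907048338 → 28817386750011/1597907048338
APPEND 8: p_10 = 8·28817386750011 + 626162822690 = 231165256822778, q_10 = 8·1597907048338 + 34720358111 = 12817976744815 → 231165256822778/12817976744815
APPEND 36: p_11 = 36·231165256822778 + 28817386750011 = 8350766632370019, q_11 = 36·12817976744815 + 1597907048338 = 463045069861678 → 8350766632370019/463045069861678
APPEND 32: p_12 = 32·8350766632370019 + 231165256822778 = 267455697492663386, q_12 = 32·463045069861678 + 12817976744815 = 14830260212318511 → 267455697492663386/14830260212318511
APPEND 43: p_13 = 43·267455697492663386 + 8350766632370019 = 11508945758816895617, q_13 = 43·14830260212318511 + 463045069861678 = 638164234199557651 → 11508945758816895617/638164234199557651
APPEND 43: p_14 = 43·11508945758816895617 + 267455697492663386 = 495152123326619174917, q_14 = 43·638164234199557651 + 14830260212318511 = 27455892330793297504 → 495152123326619174917/27455892330793297504
APPEND 34: p_15 = 34·495152123326619174917 + 11508945758816895617 = 16846681138863868842795, q_15 = 34·27455892330793297504 + 638164234199557651 = 934138503481171672787 → 16846681138863868842795/934138503481171672787
APPEND 22: p_16 = 22·16846681138863868842795 + 495152123326619174917 = 371122137178331733716407, q_16 = 22·934138503481171672787 + 27455892330793297504 = 20578502968916570098818 → 371122137178331733716407/20578502968916570098818

18/1
523/29
24599/1364
640097/35493
15386927/853196
262217856/14539825
802040495/44472671
626162822690/34720358111
28817386750011/1597907048338
231165256822778/12817976744815
267455697492663386/14830260212318511
11508945758816895617/638164234199557651
495152123326619174917/27455892330793297504
371122137178331733716407/20578502968916570098818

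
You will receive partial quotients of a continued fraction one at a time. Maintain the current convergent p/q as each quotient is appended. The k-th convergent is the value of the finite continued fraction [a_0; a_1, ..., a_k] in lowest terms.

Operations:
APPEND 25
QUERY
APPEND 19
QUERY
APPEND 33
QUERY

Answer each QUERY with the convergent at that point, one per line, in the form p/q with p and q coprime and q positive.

25/1
476/19
15733/628

APPEND 25: p_0 = 25·1 + 0 = 25, q_0 = 25·0 + 1 = 1 → 25/1
APPEND 19: p_1 = 19·25 + 1 = 476, q_1 = 19·1 + 0 = 19 → 476/19
APPEND 33: p_2 = 33·476 + 25 = 15733, q_2 = 33·19 + 1 = 628 → 15733/628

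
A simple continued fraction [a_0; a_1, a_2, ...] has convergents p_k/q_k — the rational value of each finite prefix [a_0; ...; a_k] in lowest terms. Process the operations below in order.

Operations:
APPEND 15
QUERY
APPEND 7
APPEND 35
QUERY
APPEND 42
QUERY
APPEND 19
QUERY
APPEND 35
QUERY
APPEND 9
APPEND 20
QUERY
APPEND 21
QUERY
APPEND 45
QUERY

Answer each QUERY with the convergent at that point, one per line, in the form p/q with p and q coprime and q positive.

15/1
3725/246
156556/10339
2978289/196687
104396671/6894384
18955363231/1251817244
399005176179/26350408267
17974188291286/1187020189259

APPEND 15: p_0 = 15·1 + 0 = 15, q_0 = 15·0 + 1 = 1 → 15/1
APPEND 7: p_1 = 7·15 + 1 = 106, q_1 = 7·1 + 0 = 7 → 106/7
APPEND 35: p_2 = 35·106 + 15 = 3725, q_2 = 35·7 + 1 = 246 → 3725/246
APPEND 42: p_3 = 42·3725 + 106 = 156556, q_3 = 42·246 + 7 = 10339 → 156556/10339
APPEND 19: p_4 = 19·156556 + 3725 = 2978289, q_4 = 19·10339 + 246 = 196687 → 2978289/196687
APPEND 35: p_5 = 35·2978289 + 156556 = 104396671, q_5 = 35·196687 + 10339 = 6894384 → 104396671/6894384
APPEND 9: p_6 = 9·104396671 + 2978289 = 942548328, q_6 = 9·6894384 + 196687 = 62246143 → 942548328/62246143
APPEND 20: p_7 = 20·942548328 + 104396671 = 18955363231, q_7 = 20·62246143 + 6894384 = 1251817244 → 18955363231/1251817244
APPEND 21: p_8 = 21·18955363231 + 942548328 = 399005176179, q_8 = 21·1251817244 + 62246143 = 26350408267 → 399005176179/26350408267
APPEND 45: p_9 = 45·399005176179 + 18955363231 = 17974188291286, q_9 = 45·26350408267 + 1251817244 = 1187020189259 → 17974188291286/1187020189259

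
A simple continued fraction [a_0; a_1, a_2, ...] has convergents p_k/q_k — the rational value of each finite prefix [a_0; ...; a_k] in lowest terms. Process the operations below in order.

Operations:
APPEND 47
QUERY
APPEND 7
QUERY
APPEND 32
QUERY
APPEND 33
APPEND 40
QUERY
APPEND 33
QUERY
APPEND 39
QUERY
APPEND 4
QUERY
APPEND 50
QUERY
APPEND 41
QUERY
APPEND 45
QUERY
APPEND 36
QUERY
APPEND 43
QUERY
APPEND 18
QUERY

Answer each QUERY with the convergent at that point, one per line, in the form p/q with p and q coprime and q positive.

APPEND 47: p_0 = 47·1 + 0 = 47, q_0 = 47·0 + 1 = 1 → 47/1
APPEND 7: p_1 = 7·47 + 1 = 330, q_1 = 7·1 + 0 = 7 → 330/7
APPEND 32: p_2 = 32·330 + 47 = 10607, q_2 = 32·7 + 1 = 225 → 10607/225
APPEND 33: p_3 = 33·10607 + 330 = 350361, q_3 = 33·225 + 7 = 7432 → 350361/7432
APPEND 40: p_4 = 40·350361 + 10607 = 14025047, q_4 = 40·7432 + 225 = 297505 → 14025047/297505
APPEND 33: p_5 = 33·14025047 + 350361 = 463176912, q_5 = 33·297505 + 7432 = 9825097 → 463176912/9825097
APPEND 39: p_6 = 39·463176912 + 14025047 = 18077924615, q_6 = 39·9825097 + 297505 = 383476288 → 18077924615/383476288
APPEND 4: p_7 = 4·18077924615 + 463176912 = 72774875372, q_7 = 4·383476288 + 9825097 = 1543730249 → 72774875372/1543730249
APPEND 50: p_8 = 50·72774875372 + 18077924615 = 3656821693215, q_8 = 50·1543730249 + 383476288 = 77569988738 → 3656821693215/77569988738
APPEND 41: p_9 = 41·3656821693215 + 72774875372 = 150002464297187, q_9 = 41·77569988738 + 1543730249 = 3181913268507 → 150002464297187/3181913268507
APPEND 45: p_10 = 45·150002464297187 + 3656821693215 = 6753767715066630, q_10 = 45·3181913268507 + 77569988738 = 143263667071553 → 6753767715066630/143263667071553
APPEND 36: p_11 = 36·6753767715066630 + 150002464297187 = 243285640206695867, q_11 = 36·143263667071553 + 3181913268507 = 5160673927844415 → 243285640206695867/5160673927844415
APPEND 43: p_12 = 43·243285640206695867 + 6753767715066630 = 10468036296602988911, q_12 = 43·5160673927844415 + 143263667071553 = 222052242564381398 → 10468036296602988911/222052242564381398
APPEND 18: p_13 = 18·10468036296602988911 + 243285640206695867 = 188667938979060496265, q_13 = 18·222052242564381398 + 5160673927844415 = 4002101040086709579 → 188667938979060496265/4002101040086709579

47/1
330/7
10607/225
14025047/297505
463176912/9825097
18077924615/383476288
72774875372/1543730249
3656821693215/77569988738
150002464297187/3181913268507
6753767715066630/143263667071553
243285640206695867/5160673927844415
10468036296602988911/222052242564381398
188667938979060496265/4002101040086709579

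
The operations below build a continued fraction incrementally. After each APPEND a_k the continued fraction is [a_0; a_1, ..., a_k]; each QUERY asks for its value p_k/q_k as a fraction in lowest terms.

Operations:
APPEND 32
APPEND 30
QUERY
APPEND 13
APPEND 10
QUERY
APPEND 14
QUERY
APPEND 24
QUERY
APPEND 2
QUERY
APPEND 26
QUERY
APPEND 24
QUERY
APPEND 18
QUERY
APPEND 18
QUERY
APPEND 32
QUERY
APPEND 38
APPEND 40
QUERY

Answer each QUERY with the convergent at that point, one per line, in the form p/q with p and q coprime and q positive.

961/30
126211/3940
1779479/55551
42833707/1337164
87446893/2729879
2316452925/72314018
55682317093/1738266311
1004598160599/31361107616
18138449207875/566238203399
581434972812599/18150983616384
885088131616278079/27630295608656024

APPEND 32: p_0 = 32·1 + 0 = 32, q_0 = 32·0 + 1 = 1 → 32/1
APPEND 30: p_1 = 30·32 + 1 = 961, q_1 = 30·1 + 0 = 30 → 961/30
APPEND 13: p_2 = 13·961 + 32 = 12525, q_2 = 13·30 + 1 = 391 → 12525/391
APPEND 10: p_3 = 10·12525 + 961 = 126211, q_3 = 10·391 + 30 = 3940 → 126211/3940
APPEND 14: p_4 = 14·126211 + 12525 = 1779479, q_4 = 14·3940 + 391 = 55551 → 1779479/55551
APPEND 24: p_5 = 24·1779479 + 126211 = 42833707, q_5 = 24·55551 + 3940 = 1337164 → 42833707/1337164
APPEND 2: p_6 = 2·42833707 + 1779479 = 87446893, q_6 = 2·1337164 + 55551 = 2729879 → 87446893/2729879
APPEND 26: p_7 = 26·87446893 + 42833707 = 2316452925, q_7 = 26·2729879 + 1337164 = 72314018 → 2316452925/72314018
APPEND 24: p_8 = 24·2316452925 + 87446893 = 55682317093, q_8 = 24·72314018 + 2729879 = 1738266311 → 55682317093/1738266311
APPEND 18: p_9 = 18·55682317093 + 2316452925 = 1004598160599, q_9 = 18·1738266311 + 72314018 = 31361107616 → 1004598160599/31361107616
APPEND 18: p_10 = 18·1004598160599 + 55682317093 = 18138449207875, q_10 = 18·31361107616 + 1738266311 = 566238203399 → 18138449207875/566238203399
APPEND 32: p_11 = 32·18138449207875 + 1004598160599 = 581434972812599, q_11 = 32·566238203399 + 31361107616 = 18150983616384 → 581434972812599/18150983616384
APPEND 38: p_12 = 38·581434972812599 + 18138449207875 = 22112667416086637, q_12 = 38·18150983616384 + 566238203399 = 690303615625991 → 22112667416086637/690303615625991
APPEND 40: p_13 = 40·22112667416086637 + 581434972812599 = 885088131616278079, q_13 = 40·690303615625991 + 18150983616384 = 27630295608656024 → 885088131616278079/27630295608656024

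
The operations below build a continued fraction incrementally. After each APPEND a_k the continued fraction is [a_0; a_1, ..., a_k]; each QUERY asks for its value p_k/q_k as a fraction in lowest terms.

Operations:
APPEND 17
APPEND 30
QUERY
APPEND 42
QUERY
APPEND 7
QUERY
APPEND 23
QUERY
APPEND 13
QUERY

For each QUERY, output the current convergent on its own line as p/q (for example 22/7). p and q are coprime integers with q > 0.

511/30
21479/1261
150864/8857
3491351/204972
45538427/2673493

APPEND 17: p_0 = 17·1 + 0 = 17, q_0 = 17·0 + 1 = 1 → 17/1
APPEND 30: p_1 = 30·17 + 1 = 511, q_1 = 30·1 + 0 = 30 → 511/30
APPEND 42: p_2 = 42·511 + 17 = 21479, q_2 = 42·30 + 1 = 1261 → 21479/1261
APPEND 7: p_3 = 7·21479 + 511 = 150864, q_3 = 7·1261 + 30 = 8857 → 150864/8857
APPEND 23: p_4 = 23·150864 + 21479 = 3491351, q_4 = 23·8857 + 1261 = 204972 → 3491351/204972
APPEND 13: p_5 = 13·3491351 + 150864 = 45538427, q_5 = 13·204972 + 8857 = 2673493 → 45538427/2673493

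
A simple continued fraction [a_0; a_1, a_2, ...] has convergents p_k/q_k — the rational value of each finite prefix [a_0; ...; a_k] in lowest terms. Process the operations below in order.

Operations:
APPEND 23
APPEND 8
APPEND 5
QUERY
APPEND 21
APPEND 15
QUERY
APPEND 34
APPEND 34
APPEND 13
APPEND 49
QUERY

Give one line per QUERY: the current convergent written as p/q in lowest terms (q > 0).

APPEND 23: p_0 = 23·1 + 0 = 23, q_0 = 23·0 + 1 = 1 → 23/1
APPEND 8: p_1 = 8·23 + 1 = 185, q_1 = 8·1 + 0 = 8 → 185/8
APPEND 5: p_2 = 5·185 + 23 = 948, q_2 = 5·8 + 1 = 41 → 948/41
APPEND 21: p_3 = 21·948 + 185 = 20093, q_3 = 21·41 + 8 = 869 → 20093/869
APPEND 15: p_4 = 15·20093 + 948 = 302343, q_4 = 15·869 + 41 = 13076 → 302343/13076
APPEND 34: p_5 = 34·302343 + 20093 = 10299755, q_5 = 34·13076 + 869 = 445453 → 10299755/445453
APPEND 34: p_6 = 34·10299755 + 302343 = 350494013, q_6 = 34·445453 + 13076 = 15158478 → 350494013/15158478
APPEND 13: p_7 = 13·350494013 + 10299755 = 4566721924, q_7 = 13·15158478 + 445453 = 197505667 → 4566721924/197505667
APPEND 49: p_8 = 49·4566721924 + 350494013 = 224119868289, q_8 = 49·197505667 + 15158478 = 9692936161 → 224119868289/9692936161

948/41
302343/13076
224119868289/9692936161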